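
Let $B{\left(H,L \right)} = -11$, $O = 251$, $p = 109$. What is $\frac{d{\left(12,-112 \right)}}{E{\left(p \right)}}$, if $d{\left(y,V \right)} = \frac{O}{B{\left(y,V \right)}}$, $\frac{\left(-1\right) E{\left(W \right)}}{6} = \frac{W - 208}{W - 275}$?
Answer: $\frac{20833}{3267} \approx 6.3768$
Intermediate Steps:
$E{\left(W \right)} = - \frac{6 \left(-208 + W\right)}{-275 + W}$ ($E{\left(W \right)} = - 6 \frac{W - 208}{W - 275} = - 6 \frac{-208 + W}{-275 + W} = - \frac{6 \left(-208 + W\right)}{-275 + W}$)
$d{\left(y,V \right)} = - \frac{251}{11}$ ($d{\left(y,V \right)} = \frac{251}{-11} = 251 \left(- \frac{1}{11}\right) = - \frac{251}{11}$)
$\frac{d{\left(12,-112 \right)}}{E{\left(p \right)}} = - \frac{251}{11 \frac{6 \left(208 - 109\right)}{-275 + 109}} = - \frac{251}{11 \frac{6 \left(208 - 109\right)}{-166}} = - \frac{251}{11 \cdot 6 \left(- \frac{1}{166}\right) 99} = - \frac{251}{11 \left(- \frac{297}{83}\right)} = \left(- \frac{251}{11}\right) \left(- \frac{83}{297}\right) = \frac{20833}{3267}$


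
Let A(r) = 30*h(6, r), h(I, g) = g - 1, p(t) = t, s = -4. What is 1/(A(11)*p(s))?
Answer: -1/1200 ≈ -0.00083333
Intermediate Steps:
h(I, g) = -1 + g
A(r) = -30 + 30*r (A(r) = 30*(-1 + r) = -30 + 30*r)
1/(A(11)*p(s)) = 1/((-30 + 30*11)*(-4)) = 1/((-30 + 330)*(-4)) = 1/(300*(-4)) = 1/(-1200) = -1/1200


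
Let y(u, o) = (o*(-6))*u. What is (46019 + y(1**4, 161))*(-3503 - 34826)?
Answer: -1726836437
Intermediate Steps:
y(u, o) = -6*o*u (y(u, o) = (-6*o)*u = -6*o*u)
(46019 + y(1**4, 161))*(-3503 - 34826) = (46019 - 6*161*1**4)*(-3503 - 34826) = (46019 - 6*161*1)*(-38329) = (46019 - 966)*(-38329) = 45053*(-38329) = -1726836437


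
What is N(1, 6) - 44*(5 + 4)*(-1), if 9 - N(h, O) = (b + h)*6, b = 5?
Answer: 369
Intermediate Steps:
N(h, O) = -21 - 6*h (N(h, O) = 9 - (5 + h)*6 = 9 - (30 + 6*h) = 9 + (-30 - 6*h) = -21 - 6*h)
N(1, 6) - 44*(5 + 4)*(-1) = (-21 - 6*1) - 44*(5 + 4)*(-1) = (-21 - 6) - 396*(-1) = -27 - 44*(-9) = -27 + 396 = 369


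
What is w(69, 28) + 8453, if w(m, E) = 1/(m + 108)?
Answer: 1496182/177 ≈ 8453.0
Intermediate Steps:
w(m, E) = 1/(108 + m)
w(69, 28) + 8453 = 1/(108 + 69) + 8453 = 1/177 + 8453 = 1496182/177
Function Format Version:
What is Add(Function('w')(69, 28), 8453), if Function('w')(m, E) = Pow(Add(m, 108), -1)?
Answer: Rational(1496182, 177) ≈ 8453.0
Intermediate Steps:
Function('w')(m, E) = Pow(Add(108, m), -1)
Add(Function('w')(69, 28), 8453) = Add(Pow(Add(108, 69), -1), 8453) = Add(Pow(177, -1), 8453) = Add(Rational(1, 177), 8453) = Rational(1496182, 177)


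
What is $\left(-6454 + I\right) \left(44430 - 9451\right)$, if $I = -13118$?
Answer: $-684608988$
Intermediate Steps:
$\left(-6454 + I\right) \left(44430 - 9451\right) = \left(-6454 - 13118\right) \left(44430 - 9451\right) = \left(-19572\right) 34979 = -684608988$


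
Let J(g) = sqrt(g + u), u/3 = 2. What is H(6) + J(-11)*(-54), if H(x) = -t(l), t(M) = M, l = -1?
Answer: 1 - 54*I*sqrt(5) ≈ 1.0 - 120.75*I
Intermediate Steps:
u = 6 (u = 3*2 = 6)
H(x) = 1 (H(x) = -1*(-1) = 1)
J(g) = sqrt(6 + g) (J(g) = sqrt(g + 6) = sqrt(6 + g))
H(6) + J(-11)*(-54) = 1 + sqrt(6 - 11)*(-54) = 1 + sqrt(-5)*(-54) = 1 + (I*sqrt(5))*(-54) = 1 - 54*I*sqrt(5)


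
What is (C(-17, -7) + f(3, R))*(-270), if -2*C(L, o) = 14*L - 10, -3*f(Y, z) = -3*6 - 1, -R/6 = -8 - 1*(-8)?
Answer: -35190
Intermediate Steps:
R = 0 (R = -6*(-8 - 1*(-8)) = -6*(-8 + 8) = -6*0 = 0)
f(Y, z) = 19/3 (f(Y, z) = -(-3*6 - 1)/3 = -(-18 - 1)/3 = -⅓*(-19) = 19/3)
C(L, o) = 5 - 7*L (C(L, o) = -(14*L - 10)/2 = -(-10 + 14*L)/2 = 5 - 7*L)
(C(-17, -7) + f(3, R))*(-270) = ((5 - 7*(-17)) + 19/3)*(-270) = ((5 + 119) + 19/3)*(-270) = (124 + 19/3)*(-270) = (391/3)*(-270) = -35190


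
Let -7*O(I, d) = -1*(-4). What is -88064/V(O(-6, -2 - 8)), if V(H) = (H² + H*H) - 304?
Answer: 269696/929 ≈ 290.31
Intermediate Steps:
O(I, d) = -4/7 (O(I, d) = -(-1)*(-4)/7 = -⅐*4 = -4/7)
V(H) = -304 + 2*H² (V(H) = (H² + H²) - 304 = 2*H² - 304 = -304 + 2*H²)
-88064/V(O(-6, -2 - 8)) = -88064/(-304 + 2*(-4/7)²) = -88064/(-304 + 2*(16/49)) = -88064/(-304 + 32/49) = -88064/(-14864/49) = -88064*(-49/14864) = 269696/929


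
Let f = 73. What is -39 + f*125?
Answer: 9086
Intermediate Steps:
-39 + f*125 = -39 + 73*125 = -39 + 9125 = 9086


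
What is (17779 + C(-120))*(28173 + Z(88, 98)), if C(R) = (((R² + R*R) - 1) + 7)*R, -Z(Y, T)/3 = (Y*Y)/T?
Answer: -4707432216201/49 ≈ -9.6070e+10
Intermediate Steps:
Z(Y, T) = -3*Y²/T (Z(Y, T) = -3*Y*Y/T = -3*Y²/T)
C(R) = R*(6 + 2*R²) (C(R) = (((R² + R²) - 1) + 7)*R = ((2*R² - 1) + 7)*R = ((-1 + 2*R²) + 7)*R = (6 + 2*R²)*R = R*(6 + 2*R²))
(17779 + C(-120))*(28173 + Z(88, 98)) = (17779 + 2*(-120)*(3 + (-120)²))*(28173 - 3*88²/98) = (17779 + 2*(-120)*(3 + 14400))*(28173 - 3*1/98*7744) = (17779 + 2*(-120)*14403)*(28173 - 11616/49) = (17779 - 3456720)*(1368861/49) = -3438941*1368861/49 = -4707432216201/49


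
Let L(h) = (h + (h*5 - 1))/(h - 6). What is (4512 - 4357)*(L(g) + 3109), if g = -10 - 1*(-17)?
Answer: 488250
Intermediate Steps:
g = 7 (g = -10 + 17 = 7)
L(h) = (-1 + 6*h)/(-6 + h) (L(h) = (h + (5*h - 1))/(-6 + h) = (h + (-1 + 5*h))/(-6 + h) = (-1 + 6*h)/(-6 + h))
(4512 - 4357)*(L(g) + 3109) = (4512 - 4357)*((-1 + 6*7)/(-6 + 7) + 3109) = 155*((-1 + 42)/1 + 3109) = 155*(1*41 + 3109) = 155*(41 + 3109) = 155*3150 = 488250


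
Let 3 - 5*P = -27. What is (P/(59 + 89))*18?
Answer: 27/37 ≈ 0.72973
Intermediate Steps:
P = 6 (P = 3/5 - 1/5*(-27) = 3/5 + 27/5 = 6)
(P/(59 + 89))*18 = (6/(59 + 89))*18 = (6/148)*18 = (6*(1/148))*18 = (3/74)*18 = 27/37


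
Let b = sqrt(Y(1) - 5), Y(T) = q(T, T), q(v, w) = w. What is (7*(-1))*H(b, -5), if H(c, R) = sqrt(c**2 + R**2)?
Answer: -7*sqrt(21) ≈ -32.078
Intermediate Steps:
Y(T) = T
b = 2*I (b = sqrt(1 - 5) = sqrt(-4) = 2*I ≈ 2.0*I)
H(c, R) = sqrt(R**2 + c**2)
(7*(-1))*H(b, -5) = (7*(-1))*sqrt((-5)**2 + (2*I)**2) = -7*sqrt(25 - 4) = -7*sqrt(21)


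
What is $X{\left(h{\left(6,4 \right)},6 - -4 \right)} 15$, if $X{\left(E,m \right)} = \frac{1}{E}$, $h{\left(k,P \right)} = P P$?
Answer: $\frac{15}{16} \approx 0.9375$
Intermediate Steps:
$h{\left(k,P \right)} = P^{2}$
$X{\left(h{\left(6,4 \right)},6 - -4 \right)} 15 = \frac{1}{4^{2}} \cdot 15 = \frac{1}{16} \cdot 15 = \frac{15}{16}$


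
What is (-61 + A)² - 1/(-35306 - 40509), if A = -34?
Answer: 684230376/75815 ≈ 9025.0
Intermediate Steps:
(-61 + A)² - 1/(-35306 - 40509) = (-61 - 34)² - 1/(-35306 - 40509) = (-95)² - 1/(-75815) = 9025 - 1*(-1/75815) = 9025 + 1/75815 = 684230376/75815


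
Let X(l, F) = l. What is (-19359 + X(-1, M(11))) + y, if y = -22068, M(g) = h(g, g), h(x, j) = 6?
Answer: -41428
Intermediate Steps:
M(g) = 6
(-19359 + X(-1, M(11))) + y = (-19359 - 1) - 22068 = -19360 - 22068 = -41428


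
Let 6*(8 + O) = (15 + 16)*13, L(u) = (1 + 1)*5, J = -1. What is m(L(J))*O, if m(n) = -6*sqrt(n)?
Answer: -355*sqrt(10) ≈ -1122.6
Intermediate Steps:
L(u) = 10 (L(u) = 2*5 = 10)
O = 355/6 (O = -8 + ((15 + 16)*13)/6 = -8 + (31*13)/6 = -8 + (1/6)*403 = -8 + 403/6 = 355/6 ≈ 59.167)
m(L(J))*O = -6*sqrt(10)*(355/6) = -355*sqrt(10)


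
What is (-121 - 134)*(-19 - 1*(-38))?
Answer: -4845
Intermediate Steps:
(-121 - 134)*(-19 - 1*(-38)) = -255*(-19 + 38) = -255*19 = -4845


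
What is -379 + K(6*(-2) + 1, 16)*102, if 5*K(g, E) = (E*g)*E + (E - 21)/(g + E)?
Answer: -289229/5 ≈ -57846.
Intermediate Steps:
K(g, E) = g*E²/5 + (-21 + E)/(5*(E + g)) (K(g, E) = ((E*g)*E + (E - 21)/(g + E))/5 = (g*E² + (-21 + E)/(E + g))/5 = g*E²/5 + (-21 + E)/(5*(E + g)))
-379 + K(6*(-2) + 1, 16)*102 = -379 + ((-21 + 16 + (6*(-2) + 1)*16³ + 16²*(6*(-2) + 1)²)/(5*(16 + (6*(-2) + 1))))*102 = -379 + ((-21 + 16 + (-12 + 1)*4096 + 256*(-12 + 1)²)/(5*(16 + (-12 + 1))))*102 = -379 + ((-21 + 16 - 11*4096 + 256*(-11)²)/(5*(16 - 11)))*102 = -379 + ((⅕)*(-21 + 16 - 45056 + 256*121)/5)*102 = -379 + ((⅕)*(⅕)*(-21 + 16 - 45056 + 30976))*102 = -379 + ((⅕)*(⅕)*(-14085))*102 = -379 - 2817/5*102 = -379 - 287334/5 = -289229/5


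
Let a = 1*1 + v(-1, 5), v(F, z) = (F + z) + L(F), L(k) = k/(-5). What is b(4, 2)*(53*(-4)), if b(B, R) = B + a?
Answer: -9752/5 ≈ -1950.4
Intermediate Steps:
L(k) = -k/5 (L(k) = k*(-1/5) = -k/5)
v(F, z) = z + 4*F/5 (v(F, z) = (F + z) - F/5 = z + 4*F/5)
a = 26/5 (a = 1*1 + (5 + (4/5)*(-1)) = 1 + (5 - 4/5) = 1 + 21/5 = 26/5 ≈ 5.2000)
b(B, R) = 26/5 + B (b(B, R) = B + 26/5 = 26/5 + B)
b(4, 2)*(53*(-4)) = (26/5 + 4)*(53*(-4)) = (46/5)*(-212) = -9752/5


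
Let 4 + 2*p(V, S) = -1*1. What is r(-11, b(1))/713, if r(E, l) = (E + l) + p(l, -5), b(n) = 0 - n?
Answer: -29/1426 ≈ -0.020337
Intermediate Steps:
p(V, S) = -5/2 (p(V, S) = -2 + (-1*1)/2 = -2 + (½)*(-1) = -2 - ½ = -5/2)
b(n) = -n
r(E, l) = -5/2 + E + l (r(E, l) = (E + l) - 5/2 = -5/2 + E + l)
r(-11, b(1))/713 = (-5/2 - 11 - 1*1)/713 = (-5/2 - 11 - 1)*(1/713) = -29/2*1/713 = -29/1426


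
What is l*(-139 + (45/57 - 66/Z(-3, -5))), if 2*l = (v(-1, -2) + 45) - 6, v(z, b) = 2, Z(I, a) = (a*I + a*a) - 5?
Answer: -1909862/665 ≈ -2872.0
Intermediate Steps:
Z(I, a) = -5 + a² + I*a (Z(I, a) = (I*a + a²) - 5 = (a² + I*a) - 5 = -5 + a² + I*a)
l = 41/2 (l = ((2 + 45) - 6)/2 = (47 - 6)/2 = (½)*41 = 41/2 ≈ 20.500)
l*(-139 + (45/57 - 66/Z(-3, -5))) = 41*(-139 + (45/57 - 66/(-5 + (-5)² - 3*(-5))))/2 = 41*(-139 + (45*(1/57) - 66/(-5 + 25 + 15)))/2 = 41*(-139 + (15/19 - 66/35))/2 = 41*(-139 - 729/665)/2 = (41/2)*(-93164/665) = -1909862/665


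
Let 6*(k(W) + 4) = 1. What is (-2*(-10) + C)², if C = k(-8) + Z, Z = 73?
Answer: 286225/36 ≈ 7950.7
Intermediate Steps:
k(W) = -23/6 (k(W) = -4 + (⅙)*1 = -4 + ⅙ = -23/6)
C = 415/6 (C = -23/6 + 73 = 415/6 ≈ 69.167)
(-2*(-10) + C)² = (-2*(-10) + 415/6)² = (20 + 415/6)² = (535/6)² = 286225/36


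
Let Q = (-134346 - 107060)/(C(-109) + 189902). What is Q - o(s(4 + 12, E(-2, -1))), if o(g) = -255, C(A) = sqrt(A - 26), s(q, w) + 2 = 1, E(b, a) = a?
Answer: 9150162801233/36062769739 + 724218*I*sqrt(15)/36062769739 ≈ 253.73 + 7.7778e-5*I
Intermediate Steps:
s(q, w) = -1 (s(q, w) = -2 + 1 = -1)
C(A) = sqrt(-26 + A)
Q = -241406/(189902 + 3*I*sqrt(15)) (Q = (-134346 - 107060)/(sqrt(-26 - 109) + 189902) = -241406/(sqrt(-135) + 189902) = -241406/(3*I*sqrt(15) + 189902) = -241406/(189902 + 3*I*sqrt(15)) ≈ -1.2712 + 7.7778e-5*I)
Q - o(s(4 + 12, E(-2, -1))) = (-45843482212/36062769739 + 724218*I*sqrt(15)/36062769739) - 1*(-255) = (-45843482212/36062769739 + 724218*I*sqrt(15)/36062769739) + 255 = 9150162801233/36062769739 + 724218*I*sqrt(15)/36062769739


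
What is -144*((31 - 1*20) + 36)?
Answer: -6768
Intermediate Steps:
-144*((31 - 1*20) + 36) = -144*((31 - 20) + 36) = -144*(11 + 36) = -144*47 = -6768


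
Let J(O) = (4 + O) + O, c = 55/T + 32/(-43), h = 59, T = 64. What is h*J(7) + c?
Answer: 2922941/2752 ≈ 1062.1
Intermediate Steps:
c = 317/2752 (c = 55/64 + 32/(-43) = 55*(1/64) + 32*(-1/43) = 55/64 - 32/43 = 317/2752 ≈ 0.11519)
J(O) = 4 + 2*O
h*J(7) + c = 59*(4 + 2*7) + 317/2752 = 59*(4 + 14) + 317/2752 = 59*18 + 317/2752 = 1062 + 317/2752 = 2922941/2752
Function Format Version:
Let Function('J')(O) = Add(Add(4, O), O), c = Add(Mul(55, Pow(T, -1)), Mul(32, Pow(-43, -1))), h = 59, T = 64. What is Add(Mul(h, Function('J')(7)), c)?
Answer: Rational(2922941, 2752) ≈ 1062.1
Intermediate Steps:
c = Rational(317, 2752) (c = Add(Mul(55, Pow(64, -1)), Mul(32, Pow(-43, -1))) = Add(Mul(55, Rational(1, 64)), Mul(32, Rational(-1, 43))) = Add(Rational(55, 64), Rational(-32, 43)) = Rational(317, 2752) ≈ 0.11519)
Function('J')(O) = Add(4, Mul(2, O))
Add(Mul(h, Function('J')(7)), c) = Add(Mul(59, Add(4, Mul(2, 7))), Rational(317, 2752)) = Add(Mul(59, Add(4, 14)), Rational(317, 2752)) = Add(Mul(59, 18), Rational(317, 2752)) = Add(1062, Rational(317, 2752)) = Rational(2922941, 2752)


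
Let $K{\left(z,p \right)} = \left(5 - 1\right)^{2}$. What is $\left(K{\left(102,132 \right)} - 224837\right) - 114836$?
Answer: $-339657$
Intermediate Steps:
$K{\left(z,p \right)} = 16$ ($K{\left(z,p \right)} = 4^{2} = 16$)
$\left(K{\left(102,132 \right)} - 224837\right) - 114836 = \left(16 - 224837\right) - 114836 = -224821 - 114836 = -339657$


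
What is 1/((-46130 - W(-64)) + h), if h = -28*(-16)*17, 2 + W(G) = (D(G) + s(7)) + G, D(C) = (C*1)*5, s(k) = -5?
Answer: -1/38123 ≈ -2.6231e-5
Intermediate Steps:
D(C) = 5*C (D(C) = C*5 = 5*C)
W(G) = -7 + 6*G (W(G) = -2 + ((5*G - 5) + G) = -2 + ((-5 + 5*G) + G) = -2 + (-5 + 6*G) = -7 + 6*G)
h = 7616 (h = 448*17 = 7616)
1/((-46130 - W(-64)) + h) = 1/((-46130 - (-7 + 6*(-64))) + 7616) = 1/((-46130 - (-7 - 384)) + 7616) = 1/((-46130 - 1*(-391)) + 7616) = 1/((-46130 + 391) + 7616) = 1/(-45739 + 7616) = 1/(-38123) = -1/38123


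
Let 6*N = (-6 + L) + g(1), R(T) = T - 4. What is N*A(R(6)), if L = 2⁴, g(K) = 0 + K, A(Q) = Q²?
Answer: 22/3 ≈ 7.3333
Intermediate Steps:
R(T) = -4 + T
g(K) = K
L = 16
N = 11/6 (N = ((-6 + 16) + 1)/6 = (10 + 1)/6 = (⅙)*11 = 11/6 ≈ 1.8333)
N*A(R(6)) = 11*(-4 + 6)²/6 = (11/6)*2² = (11/6)*4 = 22/3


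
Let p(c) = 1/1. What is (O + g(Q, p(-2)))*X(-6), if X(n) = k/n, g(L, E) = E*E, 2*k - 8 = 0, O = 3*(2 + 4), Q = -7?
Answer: -38/3 ≈ -12.667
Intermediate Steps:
p(c) = 1
O = 18 (O = 3*6 = 18)
k = 4 (k = 4 + (½)*0 = 4 + 0 = 4)
g(L, E) = E²
X(n) = 4/n
(O + g(Q, p(-2)))*X(-6) = (18 + 1²)*(4/(-6)) = (18 + 1)*(4*(-⅙)) = 19*(-⅔) = -38/3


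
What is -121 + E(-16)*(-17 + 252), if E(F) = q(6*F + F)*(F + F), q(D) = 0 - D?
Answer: -842361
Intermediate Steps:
q(D) = -D
E(F) = -14*F**2 (E(F) = (-(6*F + F))*(F + F) = (-7*F)*(2*F) = -14*F**2)
-121 + E(-16)*(-17 + 252) = -121 + (-14*(-16)**2)*(-17 + 252) = -121 - 14*256*235 = -121 - 3584*235 = -121 - 842240 = -842361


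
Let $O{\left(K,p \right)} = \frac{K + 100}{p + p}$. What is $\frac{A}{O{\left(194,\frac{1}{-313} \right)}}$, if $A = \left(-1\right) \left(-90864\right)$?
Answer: $- \frac{30288}{15337} \approx -1.9748$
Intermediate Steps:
$A = 90864$
$O{\left(K,p \right)} = \frac{100 + K}{2 p}$
$\frac{A}{O{\left(194,\frac{1}{-313} \right)}} = \frac{90864}{\frac{1}{2} \frac{1}{\frac{1}{-313}} \left(100 + 194\right)} = \frac{90864}{\frac{1}{2} \frac{1}{- \frac{1}{313}} \cdot 294} = \frac{90864}{\frac{1}{2} \left(-313\right) 294} = \frac{90864}{-46011} = 90864 \left(- \frac{1}{46011}\right) = - \frac{30288}{15337}$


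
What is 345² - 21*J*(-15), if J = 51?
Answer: 135090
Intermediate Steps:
345² - 21*J*(-15) = 345² - 21*51*(-15) = 119025 - 1071*(-15) = 119025 - 1*(-16065) = 119025 + 16065 = 135090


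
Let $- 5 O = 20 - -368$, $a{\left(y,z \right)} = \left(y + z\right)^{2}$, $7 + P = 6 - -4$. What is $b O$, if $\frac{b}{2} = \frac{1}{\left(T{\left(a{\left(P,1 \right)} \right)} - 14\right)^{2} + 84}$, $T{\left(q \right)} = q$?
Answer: $- \frac{97}{55} \approx -1.7636$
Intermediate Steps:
$P = 3$ ($P = -7 + \left(6 - -4\right) = -7 + \left(6 + 4\right) = -7 + 10 = 3$)
$O = - \frac{388}{5}$ ($O = - \frac{20 - -368}{5} = - \frac{20 + 368}{5} = \left(- \frac{1}{5}\right) 388 = - \frac{388}{5} \approx -77.6$)
$b = \frac{1}{44}$ ($b = \frac{2}{\left(\left(3 + 1\right)^{2} - 14\right)^{2} + 84} = \frac{2}{\left(4^{2} - 14\right)^{2} + 84} = \frac{2}{\left(16 - 14\right)^{2} + 84} = \frac{2}{2^{2} + 84} = \frac{2}{4 + 84} = \frac{2}{88} = 2 \cdot \frac{1}{88} = \frac{1}{44} \approx 0.022727$)
$b O = \frac{1}{44} \left(- \frac{388}{5}\right) = - \frac{97}{55}$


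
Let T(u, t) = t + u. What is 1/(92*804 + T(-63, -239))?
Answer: 1/73666 ≈ 1.3575e-5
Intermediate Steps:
1/(92*804 + T(-63, -239)) = 1/(92*804 + (-239 - 63)) = 1/(73968 - 302) = 1/73666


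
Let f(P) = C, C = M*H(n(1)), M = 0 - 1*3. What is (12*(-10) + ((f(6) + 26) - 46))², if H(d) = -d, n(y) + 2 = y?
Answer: 20449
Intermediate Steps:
n(y) = -2 + y
M = -3 (M = 0 - 3 = -3)
C = -3 (C = -(-3)*(-2 + 1) = -(-3)*(-1) = -3*1 = -3)
f(P) = -3
(12*(-10) + ((f(6) + 26) - 46))² = (12*(-10) + ((-3 + 26) - 46))² = (-120 + (23 - 46))² = (-120 - 23)² = (-143)² = 20449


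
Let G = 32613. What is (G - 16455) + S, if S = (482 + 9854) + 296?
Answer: 26790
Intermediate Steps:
S = 10632 (S = 10336 + 296 = 10632)
(G - 16455) + S = (32613 - 16455) + 10632 = 16158 + 10632 = 26790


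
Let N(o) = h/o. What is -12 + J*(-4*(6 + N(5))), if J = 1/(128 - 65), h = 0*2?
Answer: -260/21 ≈ -12.381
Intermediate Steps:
h = 0
N(o) = 0 (N(o) = 0/o = 0)
J = 1/63 ≈ 0.015873
-12 + J*(-4*(6 + N(5))) = -12 + (-4*(6 + 0))/63 = -12 + (-4*6)/63 = -12 + (1/63)*(-24) = -12 - 8/21 = -260/21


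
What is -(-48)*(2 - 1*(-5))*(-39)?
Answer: -13104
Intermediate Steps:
-(-48)*(2 - 1*(-5))*(-39) = -(-48)*(2 + 5)*(-39) = -(-48)*7*(-39) = -12*(-28)*(-39) = 336*(-39) = -13104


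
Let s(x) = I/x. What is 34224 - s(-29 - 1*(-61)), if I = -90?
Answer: 547629/16 ≈ 34227.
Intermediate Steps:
s(x) = -90/x
34224 - s(-29 - 1*(-61)) = 34224 - (-90)/(-29 - 1*(-61)) = 34224 - (-90)/(-29 + 61) = 34224 - (-90)/32 = 34224 - 1*(-45/16) = 34224 + 45/16 = 547629/16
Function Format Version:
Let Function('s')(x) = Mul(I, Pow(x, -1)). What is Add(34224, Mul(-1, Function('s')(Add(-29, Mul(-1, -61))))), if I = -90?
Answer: Rational(547629, 16) ≈ 34227.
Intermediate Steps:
Function('s')(x) = Mul(-90, Pow(x, -1))
Add(34224, Mul(-1, Function('s')(Add(-29, Mul(-1, -61))))) = Add(34224, Mul(-1, Mul(-90, Pow(Add(-29, Mul(-1, -61)), -1)))) = Add(34224, Mul(-1, Mul(-90, Pow(Add(-29, 61), -1)))) = Add(34224, Mul(-1, Mul(-90, Pow(32, -1)))) = Add(34224, Mul(-1, Mul(-90, Rational(1, 32)))) = Add(34224, Mul(-1, Rational(-45, 16))) = Add(34224, Rational(45, 16)) = Rational(547629, 16)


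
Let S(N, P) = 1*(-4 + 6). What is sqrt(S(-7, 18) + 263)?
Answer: sqrt(265) ≈ 16.279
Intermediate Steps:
S(N, P) = 2 (S(N, P) = 1*2 = 2)
sqrt(S(-7, 18) + 263) = sqrt(2 + 263) = sqrt(265)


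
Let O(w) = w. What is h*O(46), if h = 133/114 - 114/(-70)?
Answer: 13501/105 ≈ 128.58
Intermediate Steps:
h = 587/210 (h = 133*(1/114) - 114*(-1/70) = 7/6 + 57/35 = 587/210 ≈ 2.7952)
h*O(46) = (587/210)*46 = 13501/105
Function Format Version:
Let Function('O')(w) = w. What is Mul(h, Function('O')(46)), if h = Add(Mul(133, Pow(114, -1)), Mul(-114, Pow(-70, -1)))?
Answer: Rational(13501, 105) ≈ 128.58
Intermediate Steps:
h = Rational(587, 210) (h = Add(Mul(133, Rational(1, 114)), Mul(-114, Rational(-1, 70))) = Add(Rational(7, 6), Rational(57, 35)) = Rational(587, 210) ≈ 2.7952)
Mul(h, Function('O')(46)) = Mul(Rational(587, 210), 46) = Rational(13501, 105)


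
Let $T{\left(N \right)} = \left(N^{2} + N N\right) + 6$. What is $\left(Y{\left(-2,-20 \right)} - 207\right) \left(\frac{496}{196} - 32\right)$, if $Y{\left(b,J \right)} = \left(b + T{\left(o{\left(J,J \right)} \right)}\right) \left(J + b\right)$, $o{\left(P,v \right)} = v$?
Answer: $\frac{25840380}{49} \approx 5.2736 \cdot 10^{5}$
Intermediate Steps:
$T{\left(N \right)} = 6 + 2 N^{2}$ ($T{\left(N \right)} = \left(N^{2} + N^{2}\right) + 6 = 2 N^{2} + 6 = 6 + 2 N^{2}$)
$Y{\left(b,J \right)} = \left(J + b\right) \left(6 + b + 2 J^{2}\right)$ ($Y{\left(b,J \right)} = \left(b + \left(6 + 2 J^{2}\right)\right) \left(J + b\right) = \left(6 + b + 2 J^{2}\right) \left(J + b\right) = \left(J + b\right) \left(6 + b + 2 J^{2}\right)$)
$\left(Y{\left(-2,-20 \right)} - 207\right) \left(\frac{496}{196} - 32\right) = \left(\left(\left(-2\right)^{2} - -40 + 2 \left(-20\right) \left(3 + \left(-20\right)^{2}\right) + 2 \left(-2\right) \left(3 + \left(-20\right)^{2}\right)\right) - 207\right) \left(\frac{496}{196} - 32\right) = \left(\left(4 + 40 + 2 \left(-20\right) \left(3 + 400\right) + 2 \left(-2\right) \left(3 + 400\right)\right) - 207\right) \left(496 \cdot \frac{1}{196} - 32\right) = \left(\left(4 + 40 + 2 \left(-20\right) 403 + 2 \left(-2\right) 403\right) - 207\right) \left(\frac{124}{49} - 32\right) = \left(\left(4 + 40 - 16120 - 1612\right) - 207\right) \left(- \frac{1444}{49}\right) = \left(-17688 - 207\right) \left(- \frac{1444}{49}\right) = \left(-17895\right) \left(- \frac{1444}{49}\right) = \frac{25840380}{49}$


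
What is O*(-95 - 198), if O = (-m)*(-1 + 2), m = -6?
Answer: -1758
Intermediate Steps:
O = 6 (O = (-1*(-6))*(-1 + 2) = 6*1 = 6)
O*(-95 - 198) = 6*(-95 - 198) = 6*(-293) = -1758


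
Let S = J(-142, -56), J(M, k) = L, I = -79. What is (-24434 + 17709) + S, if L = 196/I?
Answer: -531471/79 ≈ -6727.5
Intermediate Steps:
L = -196/79 (L = 196/(-79) = 196*(-1/79) = -196/79 ≈ -2.4810)
J(M, k) = -196/79
S = -196/79 ≈ -2.4810
(-24434 + 17709) + S = (-24434 + 17709) - 196/79 = -6725 - 196/79 = -531471/79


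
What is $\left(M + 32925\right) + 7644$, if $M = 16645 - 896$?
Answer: $56318$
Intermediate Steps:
$M = 15749$
$\left(M + 32925\right) + 7644 = \left(15749 + 32925\right) + 7644 = 48674 + 7644 = 56318$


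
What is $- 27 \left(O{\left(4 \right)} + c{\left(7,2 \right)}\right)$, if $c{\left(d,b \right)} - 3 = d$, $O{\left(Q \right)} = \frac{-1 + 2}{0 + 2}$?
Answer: $- \frac{567}{2} \approx -283.5$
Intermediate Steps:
$O{\left(Q \right)} = \frac{1}{2}$ ($O{\left(Q \right)} = 1 \cdot \frac{1}{2} = \frac{1}{2}$)
$c{\left(d,b \right)} = 3 + d$
$- 27 \left(O{\left(4 \right)} + c{\left(7,2 \right)}\right) = - 27 \left(\frac{1}{2} + \left(3 + 7\right)\right) = - 27 \left(\frac{1}{2} + 10\right) = \left(-27\right) \frac{21}{2} = - \frac{567}{2}$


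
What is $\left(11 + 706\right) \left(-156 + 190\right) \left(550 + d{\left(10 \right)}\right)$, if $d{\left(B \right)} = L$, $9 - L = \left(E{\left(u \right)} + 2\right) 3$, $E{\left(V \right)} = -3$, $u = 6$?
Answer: $13700436$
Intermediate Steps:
$L = 12$ ($L = 9 - \left(-3 + 2\right) 3 = 9 - \left(-1\right) 3 = 9 - -3 = 9 + 3 = 12$)
$d{\left(B \right)} = 12$
$\left(11 + 706\right) \left(-156 + 190\right) \left(550 + d{\left(10 \right)}\right) = \left(11 + 706\right) \left(-156 + 190\right) \left(550 + 12\right) = 717 \cdot 34 \cdot 562 = 24378 \cdot 562 = 13700436$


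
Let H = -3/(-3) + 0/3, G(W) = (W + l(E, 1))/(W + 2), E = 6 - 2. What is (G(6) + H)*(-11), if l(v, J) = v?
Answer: -99/4 ≈ -24.750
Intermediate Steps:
E = 4
G(W) = (4 + W)/(2 + W) (G(W) = (W + 4)/(W + 2) = (4 + W)/(2 + W))
H = 1 (H = -3*(-⅓) + 0*(⅓) = 1 + 0 = 1)
(G(6) + H)*(-11) = ((4 + 6)/(2 + 6) + 1)*(-11) = (10/8 + 1)*(-11) = ((⅛)*10 + 1)*(-11) = (5/4 + 1)*(-11) = (9/4)*(-11) = -99/4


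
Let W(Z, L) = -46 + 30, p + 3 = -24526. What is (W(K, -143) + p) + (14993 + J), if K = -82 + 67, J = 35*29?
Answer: -8537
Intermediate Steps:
p = -24529 (p = -3 - 24526 = -24529)
J = 1015
K = -15
W(Z, L) = -16
(W(K, -143) + p) + (14993 + J) = (-16 - 24529) + (14993 + 1015) = -24545 + 16008 = -8537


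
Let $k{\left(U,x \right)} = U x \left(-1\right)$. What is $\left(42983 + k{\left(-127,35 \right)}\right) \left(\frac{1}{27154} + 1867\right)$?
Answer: $\frac{1202217251566}{13577} \approx 8.8548 \cdot 10^{7}$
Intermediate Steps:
$k{\left(U,x \right)} = - U x$
$\left(42983 + k{\left(-127,35 \right)}\right) \left(\frac{1}{27154} + 1867\right) = \left(42983 - \left(-127\right) 35\right) \left(\frac{1}{27154} + 1867\right) = \left(42983 + 4445\right) \left(\frac{1}{27154} + 1867\right) = 47428 \cdot \frac{50696519}{27154} = \frac{1202217251566}{13577}$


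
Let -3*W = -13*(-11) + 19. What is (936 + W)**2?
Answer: 777924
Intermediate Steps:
W = -54 (W = -(-13*(-11) + 19)/3 = -(143 + 19)/3 = -1/3*162 = -54)
(936 + W)**2 = (936 - 54)**2 = 882**2 = 777924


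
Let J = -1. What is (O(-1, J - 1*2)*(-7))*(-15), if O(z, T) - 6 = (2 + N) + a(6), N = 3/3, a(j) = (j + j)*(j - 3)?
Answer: 4725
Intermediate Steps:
a(j) = 2*j*(-3 + j) (a(j) = (2*j)*(-3 + j) = 2*j*(-3 + j))
N = 1 (N = 3*(1/3) = 1)
O(z, T) = 45 (O(z, T) = 6 + ((2 + 1) + 2*6*(-3 + 6)) = 6 + (3 + 2*6*3) = 6 + (3 + 36) = 6 + 39 = 45)
(O(-1, J - 1*2)*(-7))*(-15) = (45*(-7))*(-15) = -315*(-15) = 4725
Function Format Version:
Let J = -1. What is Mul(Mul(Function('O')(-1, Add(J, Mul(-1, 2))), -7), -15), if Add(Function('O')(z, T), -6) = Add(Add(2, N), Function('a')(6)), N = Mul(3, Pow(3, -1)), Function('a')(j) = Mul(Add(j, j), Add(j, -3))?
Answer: 4725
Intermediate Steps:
Function('a')(j) = Mul(2, j, Add(-3, j)) (Function('a')(j) = Mul(Mul(2, j), Add(-3, j)) = Mul(2, j, Add(-3, j)))
N = 1 (N = Mul(3, Rational(1, 3)) = 1)
Function('O')(z, T) = 45 (Function('O')(z, T) = Add(6, Add(Add(2, 1), Mul(2, 6, Add(-3, 6)))) = Add(6, Add(3, Mul(2, 6, 3))) = Add(6, Add(3, 36)) = Add(6, 39) = 45)
Mul(Mul(Function('O')(-1, Add(J, Mul(-1, 2))), -7), -15) = Mul(Mul(45, -7), -15) = Mul(-315, -15) = 4725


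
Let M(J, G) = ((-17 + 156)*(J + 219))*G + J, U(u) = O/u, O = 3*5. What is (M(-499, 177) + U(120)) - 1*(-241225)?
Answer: -53184911/8 ≈ -6.6481e+6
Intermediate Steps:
O = 15
U(u) = 15/u
M(J, G) = J + G*(30441 + 139*J) (M(J, G) = (139*(219 + J))*G + J = (30441 + 139*J)*G + J = G*(30441 + 139*J) + J = J + G*(30441 + 139*J))
(M(-499, 177) + U(120)) - 1*(-241225) = ((-499 + 30441*177 + 139*177*(-499)) + 15/120) - 1*(-241225) = ((-499 + 5388057 - 12276897) + 15*(1/120)) + 241225 = (-6889339 + 1/8) + 241225 = -55114711/8 + 241225 = -53184911/8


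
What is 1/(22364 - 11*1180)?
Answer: 1/9384 ≈ 0.00010656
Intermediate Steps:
1/(22364 - 11*1180) = 1/(22364 - 12980) = 1/9384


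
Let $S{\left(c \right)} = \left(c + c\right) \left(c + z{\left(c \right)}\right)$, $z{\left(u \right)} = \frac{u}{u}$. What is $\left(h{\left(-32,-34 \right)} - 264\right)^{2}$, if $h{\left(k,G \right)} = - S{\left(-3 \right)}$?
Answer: $76176$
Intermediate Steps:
$z{\left(u \right)} = 1$
$S{\left(c \right)} = 2 c \left(1 + c\right)$ ($S{\left(c \right)} = \left(c + c\right) \left(c + 1\right) = 2 c \left(1 + c\right)$)
$h{\left(k,G \right)} = -12$ ($h{\left(k,G \right)} = - 2 \left(-3\right) \left(1 - 3\right) = - 2 \left(-3\right) \left(-2\right) = \left(-1\right) 12 = -12$)
$\left(h{\left(-32,-34 \right)} - 264\right)^{2} = \left(-12 - 264\right)^{2} = \left(-276\right)^{2} = 76176$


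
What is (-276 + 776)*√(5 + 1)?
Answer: 500*√6 ≈ 1224.7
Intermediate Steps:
(-276 + 776)*√(5 + 1) = 500*√6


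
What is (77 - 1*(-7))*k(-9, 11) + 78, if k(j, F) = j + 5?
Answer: -258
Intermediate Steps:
k(j, F) = 5 + j
(77 - 1*(-7))*k(-9, 11) + 78 = (77 - 1*(-7))*(5 - 9) + 78 = (77 + 7)*(-4) + 78 = 84*(-4) + 78 = -336 + 78 = -258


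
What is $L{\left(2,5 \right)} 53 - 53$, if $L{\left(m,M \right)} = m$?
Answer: $53$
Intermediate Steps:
$L{\left(2,5 \right)} 53 - 53 = 2 \cdot 53 - 53 = 106 - 53 = 53$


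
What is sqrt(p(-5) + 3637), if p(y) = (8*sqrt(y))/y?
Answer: sqrt(90925 - 40*I*sqrt(5))/5 ≈ 60.308 - 0.029662*I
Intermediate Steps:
p(y) = 8/sqrt(y)
sqrt(p(-5) + 3637) = sqrt(8/sqrt(-5) + 3637) = sqrt(8*(-I*sqrt(5)/5) + 3637) = sqrt(-8*I*sqrt(5)/5 + 3637) = sqrt(3637 - 8*I*sqrt(5)/5)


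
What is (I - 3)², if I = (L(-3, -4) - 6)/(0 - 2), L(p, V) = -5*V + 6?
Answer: 169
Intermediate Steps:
L(p, V) = 6 - 5*V
I = -10 (I = ((6 - 5*(-4)) - 6)/(0 - 2) = ((6 + 20) - 6)/(-2) = (26 - 6)*(-½) = 20*(-½) = -10)
(I - 3)² = (-10 - 3)² = (-13)² = 169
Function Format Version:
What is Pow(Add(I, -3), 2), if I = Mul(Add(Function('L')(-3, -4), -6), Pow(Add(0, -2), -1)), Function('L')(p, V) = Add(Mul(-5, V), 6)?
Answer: 169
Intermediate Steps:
Function('L')(p, V) = Add(6, Mul(-5, V))
I = -10 (I = Mul(Add(Add(6, Mul(-5, -4)), -6), Pow(Add(0, -2), -1)) = Mul(Add(Add(6, 20), -6), Pow(-2, -1)) = Mul(Add(26, -6), Rational(-1, 2)) = Mul(20, Rational(-1, 2)) = -10)
Pow(Add(I, -3), 2) = Pow(Add(-10, -3), 2) = Pow(-13, 2) = 169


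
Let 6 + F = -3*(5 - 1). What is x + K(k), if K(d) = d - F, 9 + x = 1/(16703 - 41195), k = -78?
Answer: -1689949/24492 ≈ -69.000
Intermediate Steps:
x = -220429/24492 (x = -9 + 1/(16703 - 41195) = -9 + 1/(-24492) = -9 - 1/24492 = -220429/24492 ≈ -9.0000)
F = -18 (F = -6 - 3*(5 - 1) = -6 - 3*4 = -6 - 12 = -18)
K(d) = 18 + d (K(d) = d - 1*(-18) = d + 18 = 18 + d)
x + K(k) = -220429/24492 + (18 - 78) = -220429/24492 - 60 = -1689949/24492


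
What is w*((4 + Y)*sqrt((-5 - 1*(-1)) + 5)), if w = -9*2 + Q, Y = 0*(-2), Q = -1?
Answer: -76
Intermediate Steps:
Y = 0
w = -19 (w = -9*2 - 1 = -18 - 1 = -19)
w*((4 + Y)*sqrt((-5 - 1*(-1)) + 5)) = -19*(4 + 0)*sqrt((-5 - 1*(-1)) + 5) = -76*sqrt((-5 + 1) + 5) = -76*sqrt(-4 + 5) = -76*sqrt(1) = -76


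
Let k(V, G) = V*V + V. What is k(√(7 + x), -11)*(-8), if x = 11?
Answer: -144 - 24*√2 ≈ -177.94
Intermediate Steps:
k(V, G) = V + V² (k(V, G) = V² + V = V + V²)
k(√(7 + x), -11)*(-8) = (√(7 + 11)*(1 + √(7 + 11)))*(-8) = (√18*(1 + √18))*(-8) = ((3*√2)*(1 + 3*√2))*(-8) = (3*√2*(1 + 3*√2))*(-8) = -24*√2*(1 + 3*√2)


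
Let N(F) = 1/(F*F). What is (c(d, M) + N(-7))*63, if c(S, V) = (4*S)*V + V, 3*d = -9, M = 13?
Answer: -63054/7 ≈ -9007.7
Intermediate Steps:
d = -3 (d = (⅓)*(-9) = -3)
c(S, V) = V + 4*S*V (c(S, V) = 4*S*V + V = V + 4*S*V)
N(F) = F⁻²
(c(d, M) + N(-7))*63 = (13*(1 + 4*(-3)) + (-7)⁻²)*63 = (13*(1 - 12) + 1/49)*63 = (13*(-11) + 1/49)*63 = (-143 + 1/49)*63 = -7006/49*63 = -63054/7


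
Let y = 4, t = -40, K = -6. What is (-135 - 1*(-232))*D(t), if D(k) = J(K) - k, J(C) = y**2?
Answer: 5432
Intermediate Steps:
J(C) = 16 (J(C) = 4**2 = 16)
D(k) = 16 - k
(-135 - 1*(-232))*D(t) = (-135 - 1*(-232))*(16 - 1*(-40)) = (-135 + 232)*(16 + 40) = 97*56 = 5432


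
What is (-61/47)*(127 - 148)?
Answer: 1281/47 ≈ 27.255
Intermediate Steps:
(-61/47)*(127 - 148) = -61*1/47*(-21) = -61/47*(-21) = 1281/47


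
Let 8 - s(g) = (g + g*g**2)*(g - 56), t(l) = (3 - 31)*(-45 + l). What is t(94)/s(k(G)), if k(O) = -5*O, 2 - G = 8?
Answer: -343/175697 ≈ -0.0019522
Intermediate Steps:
G = -6 (G = 2 - 1*8 = 2 - 8 = -6)
t(l) = 1260 - 28*l (t(l) = -28*(-45 + l) = 1260 - 28*l)
s(g) = 8 - (-56 + g)*(g + g**3) (s(g) = 8 - (g + g*g**2)*(g - 56) = 8 - (g + g**3)*(-56 + g) = 8 - (-56 + g)*(g + g**3))
t(94)/s(k(G)) = (1260 - 28*94)/(8 - (-5*(-6))**2 - (-5*(-6))**4 + 56*(-5*(-6)) + 56*(-5*(-6))**3) = (1260 - 2632)/(8 - 1*30**2 - 1*30**4 + 56*30 + 56*30**3) = -1372/(8 - 1*900 - 1*810000 + 1680 + 56*27000) = -1372/(8 - 900 - 810000 + 1680 + 1512000) = -1372/702788 = -1372*1/702788 = -343/175697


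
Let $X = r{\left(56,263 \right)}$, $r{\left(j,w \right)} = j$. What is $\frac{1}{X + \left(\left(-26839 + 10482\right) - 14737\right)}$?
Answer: $- \frac{1}{31038} \approx -3.2219 \cdot 10^{-5}$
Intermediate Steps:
$X = 56$
$\frac{1}{X + \left(\left(-26839 + 10482\right) - 14737\right)} = \frac{1}{56 + \left(\left(-26839 + 10482\right) - 14737\right)} = \frac{1}{56 - 31094} = \frac{1}{-31038} = - \frac{1}{31038}$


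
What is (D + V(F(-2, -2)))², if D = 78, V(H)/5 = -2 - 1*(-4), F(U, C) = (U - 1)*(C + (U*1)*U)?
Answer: 7744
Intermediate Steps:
F(U, C) = (-1 + U)*(C + U²) (F(U, C) = (-1 + U)*(C + U*U) = (-1 + U)*(C + U²))
V(H) = 10 (V(H) = 5*(-2 - 1*(-4)) = 5*(-2 + 4) = 5*2 = 10)
(D + V(F(-2, -2)))² = (78 + 10)² = 88² = 7744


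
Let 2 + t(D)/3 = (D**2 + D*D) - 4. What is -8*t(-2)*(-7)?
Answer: 336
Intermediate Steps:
t(D) = -18 + 6*D**2 (t(D) = -6 + 3*((D**2 + D*D) - 4) = -6 + 3*((D**2 + D**2) - 4) = -6 + 3*(2*D**2 - 4) = -6 + 3*(-4 + 2*D**2) = -6 + (-12 + 6*D**2) = -18 + 6*D**2)
-8*t(-2)*(-7) = -8*(-18 + 6*(-2)**2)*(-7) = -8*(-18 + 6*4)*(-7) = -8*(-18 + 24)*(-7) = -8*6*(-7) = -48*(-7) = 336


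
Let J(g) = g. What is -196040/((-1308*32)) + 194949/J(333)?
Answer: 114237037/193584 ≈ 590.12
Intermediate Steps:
-196040/((-1308*32)) + 194949/J(333) = -196040/((-1308*32)) + 194949/333 = -196040/(-41856) + 194949*(1/333) = -196040*(-1/41856) + 21661/37 = 24505/5232 + 21661/37 = 114237037/193584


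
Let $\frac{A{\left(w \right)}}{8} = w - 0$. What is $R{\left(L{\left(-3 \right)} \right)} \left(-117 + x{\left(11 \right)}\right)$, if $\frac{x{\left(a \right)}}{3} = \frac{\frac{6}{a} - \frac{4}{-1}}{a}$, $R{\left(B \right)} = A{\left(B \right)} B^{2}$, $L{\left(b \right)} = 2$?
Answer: $- \frac{896448}{121} \approx -7408.7$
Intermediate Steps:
$A{\left(w \right)} = 8 w$ ($A{\left(w \right)} = 8 \left(w - 0\right) = 8 \left(w + 0\right) = 8 w$)
$R{\left(B \right)} = 8 B^{3}$ ($R{\left(B \right)} = 8 B B^{2} = 8 B^{3}$)
$x{\left(a \right)} = \frac{3 \left(4 + \frac{6}{a}\right)}{a}$ ($x{\left(a \right)} = 3 \frac{\frac{6}{a} - \frac{4}{-1}}{a} = 3 \frac{\frac{6}{a} - -4}{a} = 3 \frac{\frac{6}{a} + 4}{a} = 3 \frac{4 + \frac{6}{a}}{a} = \frac{3 \left(4 + \frac{6}{a}\right)}{a}$)
$R{\left(L{\left(-3 \right)} \right)} \left(-117 + x{\left(11 \right)}\right) = 8 \cdot 2^{3} \left(-117 + \frac{6 \left(3 + 2 \cdot 11\right)}{121}\right) = 8 \cdot 8 \left(-117 + 6 \cdot \frac{1}{121} \left(3 + 22\right)\right) = 64 \left(-117 + 6 \cdot \frac{1}{121} \cdot 25\right) = 64 \left(-117 + \frac{150}{121}\right) = 64 \left(- \frac{14007}{121}\right) = - \frac{896448}{121}$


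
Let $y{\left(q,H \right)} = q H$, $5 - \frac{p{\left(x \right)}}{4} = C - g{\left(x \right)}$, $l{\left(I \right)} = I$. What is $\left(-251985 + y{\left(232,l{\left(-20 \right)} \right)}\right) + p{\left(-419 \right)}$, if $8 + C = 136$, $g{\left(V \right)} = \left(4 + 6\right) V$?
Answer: $-273877$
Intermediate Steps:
$g{\left(V \right)} = 10 V$
$C = 128$ ($C = -8 + 136 = 128$)
$p{\left(x \right)} = -492 + 40 x$ ($p{\left(x \right)} = 20 - 4 \left(128 - 10 x\right) = 20 + \left(-512 + 40 x\right) = -492 + 40 x$)
$y{\left(q,H \right)} = H q$
$\left(-251985 + y{\left(232,l{\left(-20 \right)} \right)}\right) + p{\left(-419 \right)} = \left(-251985 - 4640\right) + \left(-492 + 40 \left(-419\right)\right) = \left(-251985 - 4640\right) - 17252 = -256625 - 17252 = -273877$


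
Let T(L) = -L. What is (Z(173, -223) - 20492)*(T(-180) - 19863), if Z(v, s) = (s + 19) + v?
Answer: 403954209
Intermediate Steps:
Z(v, s) = 19 + s + v (Z(v, s) = (19 + s) + v = 19 + s + v)
(Z(173, -223) - 20492)*(T(-180) - 19863) = ((19 - 223 + 173) - 20492)*(-1*(-180) - 19863) = (-31 - 20492)*(180 - 19863) = -20523*(-19683) = 403954209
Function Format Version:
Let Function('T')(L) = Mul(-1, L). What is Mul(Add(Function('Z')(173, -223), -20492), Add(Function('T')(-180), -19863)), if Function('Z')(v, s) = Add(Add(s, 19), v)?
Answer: 403954209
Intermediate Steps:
Function('Z')(v, s) = Add(19, s, v) (Function('Z')(v, s) = Add(Add(19, s), v) = Add(19, s, v))
Mul(Add(Function('Z')(173, -223), -20492), Add(Function('T')(-180), -19863)) = Mul(Add(Add(19, -223, 173), -20492), Add(Mul(-1, -180), -19863)) = Mul(Add(-31, -20492), Add(180, -19863)) = Mul(-20523, -19683) = 403954209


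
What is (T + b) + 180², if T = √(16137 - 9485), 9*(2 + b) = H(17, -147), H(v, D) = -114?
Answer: 97156/3 + 2*√1663 ≈ 32467.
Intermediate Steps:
b = -44/3 (b = -2 + (⅑)*(-114) = -2 - 38/3 = -44/3 ≈ -14.667)
T = 2*√1663 (T = √6652 = 2*√1663 ≈ 81.560)
(T + b) + 180² = (2*√1663 - 44/3) + 180² = (-44/3 + 2*√1663) + 32400 = 97156/3 + 2*√1663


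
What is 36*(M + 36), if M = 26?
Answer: 2232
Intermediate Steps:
36*(M + 36) = 36*(26 + 36) = 36*62 = 2232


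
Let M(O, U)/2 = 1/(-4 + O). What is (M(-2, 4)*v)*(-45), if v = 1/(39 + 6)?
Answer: 1/3 ≈ 0.33333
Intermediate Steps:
M(O, U) = 2/(-4 + O)
v = 1/45 ≈ 0.022222
(M(-2, 4)*v)*(-45) = ((2/(-4 - 2))*(1/45))*(-45) = ((2/(-6))*(1/45))*(-45) = ((2*(-1/6))*(1/45))*(-45) = -1/3*1/45*(-45) = -1/135*(-45) = 1/3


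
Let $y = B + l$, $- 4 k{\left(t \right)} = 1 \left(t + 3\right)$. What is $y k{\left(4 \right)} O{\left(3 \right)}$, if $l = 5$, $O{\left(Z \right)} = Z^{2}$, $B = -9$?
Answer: $63$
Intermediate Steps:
$k{\left(t \right)} = - \frac{3}{4} - \frac{t}{4}$ ($k{\left(t \right)} = - \frac{1 \left(t + 3\right)}{4} = - \frac{1 \left(3 + t\right)}{4} = - \frac{3 + t}{4} = - \frac{3}{4} - \frac{t}{4}$)
$y = -4$ ($y = -9 + 5 = -4$)
$y k{\left(4 \right)} O{\left(3 \right)} = - 4 \left(- \frac{3}{4} - 1\right) 3^{2} = - 4 \left(- \frac{3}{4} - 1\right) 9 = \left(-4\right) \left(- \frac{7}{4}\right) 9 = 7 \cdot 9 = 63$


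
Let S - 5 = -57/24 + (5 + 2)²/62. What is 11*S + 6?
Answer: 10805/248 ≈ 43.569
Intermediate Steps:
S = 847/248 (S = 5 + (-57/24 + (5 + 2)²/62) = 5 + (-57*1/24 + 7²*(1/62)) = 5 + (-19/8 + 49*(1/62)) = 5 + (-19/8 + 49/62) = 5 - 393/248 = 847/248 ≈ 3.4153)
11*S + 6 = 11*(847/248) + 6 = 9317/248 + 6 = 10805/248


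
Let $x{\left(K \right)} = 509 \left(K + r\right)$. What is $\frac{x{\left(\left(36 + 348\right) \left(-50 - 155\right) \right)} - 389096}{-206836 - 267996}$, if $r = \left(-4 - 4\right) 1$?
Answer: $\frac{2528853}{29677} \approx 85.213$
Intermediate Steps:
$r = -8$ ($r = \left(-8\right) 1 = -8$)
$x{\left(K \right)} = -4072 + 509 K$ ($x{\left(K \right)} = 509 \left(K - 8\right) = 509 \left(-8 + K\right) = -4072 + 509 K$)
$\frac{x{\left(\left(36 + 348\right) \left(-50 - 155\right) \right)} - 389096}{-206836 - 267996} = \frac{\left(-4072 + 509 \left(36 + 348\right) \left(-50 - 155\right)\right) - 389096}{-206836 - 267996} = \frac{\left(-4072 + 509 \cdot 384 \left(-205\right)\right) - 389096}{-474832} = \left(\left(-4072 + 509 \left(-78720\right)\right) - 389096\right) \left(- \frac{1}{474832}\right) = \left(\left(-4072 - 40068480\right) - 389096\right) \left(- \frac{1}{474832}\right) = \left(-40072552 - 389096\right) \left(- \frac{1}{474832}\right) = \left(-40461648\right) \left(- \frac{1}{474832}\right) = \frac{2528853}{29677}$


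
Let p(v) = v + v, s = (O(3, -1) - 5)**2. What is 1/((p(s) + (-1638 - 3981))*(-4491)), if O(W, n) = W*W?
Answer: 1/25091217 ≈ 3.9855e-8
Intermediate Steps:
O(W, n) = W**2
s = 16 (s = (3**2 - 5)**2 = (9 - 5)**2 = 4**2 = 16)
p(v) = 2*v
1/((p(s) + (-1638 - 3981))*(-4491)) = 1/((2*16 + (-1638 - 3981))*(-4491)) = -1/4491/(32 - 5619) = -1/4491/(-5587) = -1/5587*(-1/4491) = 1/25091217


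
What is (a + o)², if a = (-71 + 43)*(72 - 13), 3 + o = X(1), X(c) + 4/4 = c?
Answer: 2739025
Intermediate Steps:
X(c) = -1 + c
o = -3 (o = -3 + (-1 + 1) = -3 + 0 = -3)
a = -1652 (a = -28*59 = -1652)
(a + o)² = (-1652 - 3)² = (-1655)² = 2739025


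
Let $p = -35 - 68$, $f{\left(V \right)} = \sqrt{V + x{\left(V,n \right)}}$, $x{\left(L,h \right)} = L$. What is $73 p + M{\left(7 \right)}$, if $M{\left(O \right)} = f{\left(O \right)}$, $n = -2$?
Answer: $-7519 + \sqrt{14} \approx -7515.3$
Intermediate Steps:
$f{\left(V \right)} = \sqrt{2} \sqrt{V}$ ($f{\left(V \right)} = \sqrt{V + V} = \sqrt{2 V} = \sqrt{2} \sqrt{V}$)
$p = -103$ ($p = -35 - 68 = -103$)
$M{\left(O \right)} = \sqrt{2} \sqrt{O}$
$73 p + M{\left(7 \right)} = 73 \left(-103\right) + \sqrt{2} \sqrt{7} = -7519 + \sqrt{14}$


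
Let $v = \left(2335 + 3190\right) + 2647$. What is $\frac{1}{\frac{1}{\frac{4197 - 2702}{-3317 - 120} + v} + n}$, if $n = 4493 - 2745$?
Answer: $\frac{28085669}{49093752849} \approx 0.00057208$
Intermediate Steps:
$v = 8172$ ($v = 5525 + 2647 = 8172$)
$n = 1748$ ($n = 4493 - 2745 = 1748$)
$\frac{1}{\frac{1}{\frac{4197 - 2702}{-3317 - 120} + v} + n} = \frac{1}{\frac{1}{\frac{4197 - 2702}{-3317 - 120} + 8172} + 1748} = \frac{1}{\frac{1}{\frac{1495}{-3437} + 8172} + 1748} = \frac{1}{\frac{1}{1495 \left(- \frac{1}{3437}\right) + 8172} + 1748} = \frac{1}{\frac{1}{- \frac{1495}{3437} + 8172} + 1748} = \frac{1}{\frac{1}{\frac{28085669}{3437}} + 1748} = \frac{1}{\frac{3437}{28085669} + 1748} = \frac{1}{\frac{49093752849}{28085669}} = \frac{28085669}{49093752849}$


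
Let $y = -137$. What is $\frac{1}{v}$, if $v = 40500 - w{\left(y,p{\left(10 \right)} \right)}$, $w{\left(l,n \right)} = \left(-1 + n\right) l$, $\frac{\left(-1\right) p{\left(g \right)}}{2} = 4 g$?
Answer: $\frac{1}{29403} \approx 3.401 \cdot 10^{-5}$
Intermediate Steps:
$p{\left(g \right)} = - 8 g$ ($p{\left(g \right)} = - 2 \cdot 4 g = - 8 g$)
$w{\left(l,n \right)} = l \left(-1 + n\right)$
$v = 29403$ ($v = 40500 - - 137 \left(-1 - 80\right) = 40500 - \left(-137\right) \left(-81\right) = 40500 - 11097 = 29403$)
$\frac{1}{v} = \frac{1}{29403}$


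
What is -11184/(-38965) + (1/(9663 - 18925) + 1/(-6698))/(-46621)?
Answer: 8086650619475166/28173849725496035 ≈ 0.28703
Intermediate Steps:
-11184/(-38965) + (1/(9663 - 18925) + 1/(-6698))/(-46621) = -11184*(-1/38965) + (1/(-9262) - 1/6698)*(-1/46621) = 11184/38965 + (-1/9262 - 1/6698)*(-1/46621) = 11184/38965 - 3990/15509219*(-1/46621) = 11184/38965 + 3990/723055298999 = 8086650619475166/28173849725496035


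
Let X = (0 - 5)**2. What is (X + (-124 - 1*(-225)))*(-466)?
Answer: -58716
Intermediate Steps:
X = 25 (X = (-5)**2 = 25)
(X + (-124 - 1*(-225)))*(-466) = (25 + (-124 - 1*(-225)))*(-466) = (25 + (-124 + 225))*(-466) = (25 + 101)*(-466) = 126*(-466) = -58716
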